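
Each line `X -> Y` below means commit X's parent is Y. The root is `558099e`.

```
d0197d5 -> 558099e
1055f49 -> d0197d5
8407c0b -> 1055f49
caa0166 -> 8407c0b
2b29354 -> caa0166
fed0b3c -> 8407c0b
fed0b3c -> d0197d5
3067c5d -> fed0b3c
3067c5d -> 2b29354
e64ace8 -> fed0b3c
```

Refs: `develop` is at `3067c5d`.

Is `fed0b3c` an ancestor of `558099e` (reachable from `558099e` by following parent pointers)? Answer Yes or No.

Ancestors of 558099e: {558099e}.
fed0b3c is not in that set, so it is not an ancestor of 558099e.

No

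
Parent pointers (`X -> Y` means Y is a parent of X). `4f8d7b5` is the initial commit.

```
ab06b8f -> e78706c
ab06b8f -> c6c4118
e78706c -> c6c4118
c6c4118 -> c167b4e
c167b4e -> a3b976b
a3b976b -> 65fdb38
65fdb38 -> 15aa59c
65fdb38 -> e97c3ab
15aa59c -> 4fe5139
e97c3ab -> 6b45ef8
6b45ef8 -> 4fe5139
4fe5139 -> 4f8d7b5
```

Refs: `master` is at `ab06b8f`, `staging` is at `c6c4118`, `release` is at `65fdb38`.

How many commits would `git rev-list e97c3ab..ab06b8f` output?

7

Reachable from ab06b8f: {15aa59c, 4f8d7b5, 4fe5139, 65fdb38, 6b45ef8, a3b976b, ab06b8f, c167b4e, c6c4118, e78706c, e97c3ab}.
Reachable from e97c3ab: {4f8d7b5, 4fe5139, 6b45ef8, e97c3ab}.
In ab06b8f's history but not e97c3ab's: {15aa59c, 65fdb38, a3b976b, ab06b8f, c167b4e, c6c4118, e78706c} — 7 commits.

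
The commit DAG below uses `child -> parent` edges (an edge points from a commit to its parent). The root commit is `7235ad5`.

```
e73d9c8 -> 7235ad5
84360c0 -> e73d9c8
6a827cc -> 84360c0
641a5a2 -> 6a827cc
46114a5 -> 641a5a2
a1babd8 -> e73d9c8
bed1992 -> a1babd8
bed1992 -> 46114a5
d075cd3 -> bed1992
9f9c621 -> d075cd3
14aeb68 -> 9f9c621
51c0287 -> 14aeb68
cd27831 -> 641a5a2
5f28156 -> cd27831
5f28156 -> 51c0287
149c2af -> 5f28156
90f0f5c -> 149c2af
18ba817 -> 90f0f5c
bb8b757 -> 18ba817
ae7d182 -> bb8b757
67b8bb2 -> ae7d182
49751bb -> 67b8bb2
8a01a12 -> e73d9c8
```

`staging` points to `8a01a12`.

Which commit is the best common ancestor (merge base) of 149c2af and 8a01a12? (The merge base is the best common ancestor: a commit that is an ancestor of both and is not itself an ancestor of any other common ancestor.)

Ancestors of 149c2af: {149c2af, 14aeb68, 46114a5, 51c0287, 5f28156, 641a5a2, 6a827cc, 7235ad5, 84360c0, 9f9c621, a1babd8, bed1992, cd27831, d075cd3, e73d9c8}.
Ancestors of 8a01a12: {7235ad5, 8a01a12, e73d9c8}.
Common ancestors: {7235ad5, e73d9c8}.
Among these, e73d9c8 is not an ancestor of any other common ancestor — it is the merge base.

e73d9c8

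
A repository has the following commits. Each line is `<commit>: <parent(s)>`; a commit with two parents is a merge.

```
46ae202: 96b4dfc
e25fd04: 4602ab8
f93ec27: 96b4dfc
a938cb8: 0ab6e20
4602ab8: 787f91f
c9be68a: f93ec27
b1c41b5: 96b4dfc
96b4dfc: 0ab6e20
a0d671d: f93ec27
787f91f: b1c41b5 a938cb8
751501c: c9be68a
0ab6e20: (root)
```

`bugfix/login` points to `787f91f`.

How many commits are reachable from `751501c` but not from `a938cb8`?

4

Reachable from 751501c: {0ab6e20, 751501c, 96b4dfc, c9be68a, f93ec27}.
Reachable from a938cb8: {0ab6e20, a938cb8}.
In 751501c's history but not a938cb8's: {751501c, 96b4dfc, c9be68a, f93ec27} — 4 commits.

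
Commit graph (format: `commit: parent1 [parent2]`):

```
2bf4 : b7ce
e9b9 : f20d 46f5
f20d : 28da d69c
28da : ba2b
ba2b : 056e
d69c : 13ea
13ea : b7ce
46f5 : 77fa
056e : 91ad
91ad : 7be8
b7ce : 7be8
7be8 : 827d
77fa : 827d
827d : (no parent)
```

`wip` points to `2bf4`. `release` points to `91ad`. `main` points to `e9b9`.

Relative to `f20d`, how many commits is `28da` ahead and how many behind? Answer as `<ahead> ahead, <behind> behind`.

0 ahead, 4 behind

Reachable from 28da: {056e, 28da, 7be8, 827d, 91ad, ba2b}.
Reachable from f20d: {056e, 13ea, 28da, 7be8, 827d, 91ad, b7ce, ba2b, d69c, f20d}.
Only in 28da's history (ahead): {} — 0.
Only in f20d's history (behind): {13ea, b7ce, d69c, f20d} — 4.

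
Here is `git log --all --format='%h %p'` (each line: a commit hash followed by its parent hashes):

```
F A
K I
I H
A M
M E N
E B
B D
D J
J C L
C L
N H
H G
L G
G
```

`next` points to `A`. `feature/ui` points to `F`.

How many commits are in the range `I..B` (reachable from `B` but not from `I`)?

Reachable from B: {B, C, D, G, J, L}.
Reachable from I: {G, H, I}.
In B's history but not I's: {B, C, D, J, L} — 5 commits.

5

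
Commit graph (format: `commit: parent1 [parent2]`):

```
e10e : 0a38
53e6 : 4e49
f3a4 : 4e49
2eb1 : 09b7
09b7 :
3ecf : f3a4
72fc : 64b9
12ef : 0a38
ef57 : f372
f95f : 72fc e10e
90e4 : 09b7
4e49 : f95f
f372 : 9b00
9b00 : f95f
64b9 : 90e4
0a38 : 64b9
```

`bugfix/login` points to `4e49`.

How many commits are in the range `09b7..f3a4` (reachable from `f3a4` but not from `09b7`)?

8

Reachable from f3a4: {09b7, 0a38, 4e49, 64b9, 72fc, 90e4, e10e, f3a4, f95f}.
Reachable from 09b7: {09b7}.
In f3a4's history but not 09b7's: {0a38, 4e49, 64b9, 72fc, 90e4, e10e, f3a4, f95f} — 8 commits.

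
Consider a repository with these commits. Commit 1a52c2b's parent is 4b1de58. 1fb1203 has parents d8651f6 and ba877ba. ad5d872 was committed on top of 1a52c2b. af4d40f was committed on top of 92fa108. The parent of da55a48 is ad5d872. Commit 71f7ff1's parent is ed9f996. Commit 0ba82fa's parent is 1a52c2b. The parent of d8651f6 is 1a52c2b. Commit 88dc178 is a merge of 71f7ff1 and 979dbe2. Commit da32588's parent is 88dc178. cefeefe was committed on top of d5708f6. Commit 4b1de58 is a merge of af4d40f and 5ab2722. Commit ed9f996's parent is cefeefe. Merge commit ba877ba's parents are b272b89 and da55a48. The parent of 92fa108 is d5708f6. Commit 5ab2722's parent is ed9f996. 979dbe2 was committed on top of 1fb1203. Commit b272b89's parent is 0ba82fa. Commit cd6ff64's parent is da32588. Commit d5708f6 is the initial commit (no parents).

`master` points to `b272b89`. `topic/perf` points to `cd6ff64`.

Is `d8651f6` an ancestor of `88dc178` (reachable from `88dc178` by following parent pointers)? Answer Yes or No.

Ancestors of 88dc178 (commits reachable by following parents): {0ba82fa, 1a52c2b, 1fb1203, 4b1de58, 5ab2722, 71f7ff1, 88dc178, 92fa108, 979dbe2, ad5d872, af4d40f, b272b89, ba877ba, cefeefe, d5708f6, d8651f6, da55a48, ed9f996}.
d8651f6 is in that set, so it is an ancestor of 88dc178.

Yes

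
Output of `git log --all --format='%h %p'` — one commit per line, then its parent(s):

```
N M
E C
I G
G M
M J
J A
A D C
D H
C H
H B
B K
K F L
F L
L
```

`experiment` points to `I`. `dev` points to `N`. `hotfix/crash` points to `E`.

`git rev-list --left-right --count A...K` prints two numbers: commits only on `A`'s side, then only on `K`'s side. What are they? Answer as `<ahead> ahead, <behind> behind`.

Reachable from A: {A, B, C, D, F, H, K, L}.
Reachable from K: {F, K, L}.
Only in A's history (ahead): {A, B, C, D, H} — 5.
Only in K's history (behind): {} — 0.

5 ahead, 0 behind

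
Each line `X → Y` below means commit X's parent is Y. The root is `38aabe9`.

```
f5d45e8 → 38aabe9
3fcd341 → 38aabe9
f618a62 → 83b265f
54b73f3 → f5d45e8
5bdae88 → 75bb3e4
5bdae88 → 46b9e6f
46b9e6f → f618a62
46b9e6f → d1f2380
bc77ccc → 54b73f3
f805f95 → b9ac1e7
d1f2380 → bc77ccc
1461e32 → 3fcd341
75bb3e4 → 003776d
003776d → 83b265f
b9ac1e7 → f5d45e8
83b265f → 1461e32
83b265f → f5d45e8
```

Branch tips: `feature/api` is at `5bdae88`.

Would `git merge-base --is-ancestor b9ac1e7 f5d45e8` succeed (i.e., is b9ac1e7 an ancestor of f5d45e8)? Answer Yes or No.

Ancestors of f5d45e8: {38aabe9, f5d45e8}.
b9ac1e7 is not in that set, so it is not an ancestor of f5d45e8.

No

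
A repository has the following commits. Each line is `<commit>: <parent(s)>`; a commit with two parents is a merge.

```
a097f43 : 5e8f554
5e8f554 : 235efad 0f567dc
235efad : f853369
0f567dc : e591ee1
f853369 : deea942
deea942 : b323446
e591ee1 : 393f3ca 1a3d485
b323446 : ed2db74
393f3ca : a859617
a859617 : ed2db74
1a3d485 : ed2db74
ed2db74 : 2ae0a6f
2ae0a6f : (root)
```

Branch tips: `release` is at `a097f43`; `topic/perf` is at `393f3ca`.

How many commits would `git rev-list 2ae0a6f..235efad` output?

5

Reachable from 235efad: {235efad, 2ae0a6f, b323446, deea942, ed2db74, f853369}.
Reachable from 2ae0a6f: {2ae0a6f}.
In 235efad's history but not 2ae0a6f's: {235efad, b323446, deea942, ed2db74, f853369} — 5 commits.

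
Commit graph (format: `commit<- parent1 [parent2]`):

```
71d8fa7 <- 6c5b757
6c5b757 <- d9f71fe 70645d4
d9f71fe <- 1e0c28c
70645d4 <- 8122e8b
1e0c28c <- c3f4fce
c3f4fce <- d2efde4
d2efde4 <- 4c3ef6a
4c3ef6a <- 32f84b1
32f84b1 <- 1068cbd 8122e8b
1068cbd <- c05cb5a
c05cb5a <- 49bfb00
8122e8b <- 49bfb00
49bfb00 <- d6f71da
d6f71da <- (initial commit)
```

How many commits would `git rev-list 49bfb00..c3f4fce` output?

Reachable from c3f4fce: {1068cbd, 32f84b1, 49bfb00, 4c3ef6a, 8122e8b, c05cb5a, c3f4fce, d2efde4, d6f71da}.
Reachable from 49bfb00: {49bfb00, d6f71da}.
In c3f4fce's history but not 49bfb00's: {1068cbd, 32f84b1, 4c3ef6a, 8122e8b, c05cb5a, c3f4fce, d2efde4} — 7 commits.

7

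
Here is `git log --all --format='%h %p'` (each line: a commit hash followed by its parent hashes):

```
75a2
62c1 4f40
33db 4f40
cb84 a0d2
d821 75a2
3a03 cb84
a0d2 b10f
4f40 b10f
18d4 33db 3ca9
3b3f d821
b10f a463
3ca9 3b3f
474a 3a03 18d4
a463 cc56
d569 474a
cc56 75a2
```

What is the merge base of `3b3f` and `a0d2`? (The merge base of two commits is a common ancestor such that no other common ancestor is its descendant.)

75a2

Ancestors of 3b3f: {3b3f, 75a2, d821}.
Ancestors of a0d2: {75a2, a0d2, a463, b10f, cc56}.
Common ancestors: {75a2}.
The only common ancestor is 75a2, so it is the merge base.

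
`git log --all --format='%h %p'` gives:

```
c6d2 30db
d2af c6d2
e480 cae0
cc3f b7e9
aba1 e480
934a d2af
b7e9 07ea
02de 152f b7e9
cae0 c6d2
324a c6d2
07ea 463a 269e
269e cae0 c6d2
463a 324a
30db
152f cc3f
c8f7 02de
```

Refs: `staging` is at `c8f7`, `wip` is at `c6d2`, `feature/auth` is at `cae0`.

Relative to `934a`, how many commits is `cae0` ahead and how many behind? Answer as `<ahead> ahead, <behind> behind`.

1 ahead, 2 behind

Reachable from cae0: {30db, c6d2, cae0}.
Reachable from 934a: {30db, 934a, c6d2, d2af}.
Only in cae0's history (ahead): {cae0} — 1.
Only in 934a's history (behind): {934a, d2af} — 2.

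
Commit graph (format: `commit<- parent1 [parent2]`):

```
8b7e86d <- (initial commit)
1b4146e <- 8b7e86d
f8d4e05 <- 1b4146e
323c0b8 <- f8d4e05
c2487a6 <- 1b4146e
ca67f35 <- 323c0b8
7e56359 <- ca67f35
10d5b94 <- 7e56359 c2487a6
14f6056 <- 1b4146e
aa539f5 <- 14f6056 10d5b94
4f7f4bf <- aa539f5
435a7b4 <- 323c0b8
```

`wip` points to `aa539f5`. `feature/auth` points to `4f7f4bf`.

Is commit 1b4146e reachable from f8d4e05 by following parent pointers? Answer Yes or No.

Ancestors of f8d4e05 (commits reachable by following parents): {1b4146e, 8b7e86d, f8d4e05}.
1b4146e is in that set, so it is an ancestor of f8d4e05.

Yes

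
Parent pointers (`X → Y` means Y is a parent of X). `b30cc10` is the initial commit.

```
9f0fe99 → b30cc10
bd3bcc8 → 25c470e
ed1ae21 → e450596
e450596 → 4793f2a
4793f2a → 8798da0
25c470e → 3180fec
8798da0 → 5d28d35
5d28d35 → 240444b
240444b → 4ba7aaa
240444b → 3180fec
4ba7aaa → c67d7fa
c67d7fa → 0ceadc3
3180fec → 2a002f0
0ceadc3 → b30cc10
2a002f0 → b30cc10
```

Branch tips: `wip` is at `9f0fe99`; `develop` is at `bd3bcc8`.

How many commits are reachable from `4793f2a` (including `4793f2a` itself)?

Walking parent pointers from 4793f2a: reachable set = {0ceadc3, 240444b, 2a002f0, 3180fec, 4793f2a, 4ba7aaa, 5d28d35, 8798da0, b30cc10, c67d7fa}.
That is 10 commits.

10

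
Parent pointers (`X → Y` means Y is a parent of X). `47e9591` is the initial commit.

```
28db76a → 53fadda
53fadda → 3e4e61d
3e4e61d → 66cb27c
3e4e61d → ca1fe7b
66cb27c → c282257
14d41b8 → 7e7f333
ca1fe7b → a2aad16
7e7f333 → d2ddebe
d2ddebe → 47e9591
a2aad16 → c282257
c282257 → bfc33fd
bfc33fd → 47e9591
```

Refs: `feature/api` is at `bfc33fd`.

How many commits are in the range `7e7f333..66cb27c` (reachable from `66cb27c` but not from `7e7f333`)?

3

Reachable from 66cb27c: {47e9591, 66cb27c, bfc33fd, c282257}.
Reachable from 7e7f333: {47e9591, 7e7f333, d2ddebe}.
In 66cb27c's history but not 7e7f333's: {66cb27c, bfc33fd, c282257} — 3 commits.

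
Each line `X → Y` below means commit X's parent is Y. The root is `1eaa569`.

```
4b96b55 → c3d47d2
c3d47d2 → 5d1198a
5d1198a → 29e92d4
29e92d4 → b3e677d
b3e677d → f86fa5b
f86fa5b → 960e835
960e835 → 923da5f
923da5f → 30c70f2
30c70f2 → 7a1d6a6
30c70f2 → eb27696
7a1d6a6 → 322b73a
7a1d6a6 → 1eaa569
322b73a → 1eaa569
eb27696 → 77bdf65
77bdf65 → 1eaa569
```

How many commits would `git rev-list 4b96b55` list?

Walking parent pointers from 4b96b55: reachable set = {1eaa569, 29e92d4, 30c70f2, 322b73a, 4b96b55, 5d1198a, 77bdf65, 7a1d6a6, 923da5f, 960e835, b3e677d, c3d47d2, eb27696, f86fa5b}.
That is 14 commits.

14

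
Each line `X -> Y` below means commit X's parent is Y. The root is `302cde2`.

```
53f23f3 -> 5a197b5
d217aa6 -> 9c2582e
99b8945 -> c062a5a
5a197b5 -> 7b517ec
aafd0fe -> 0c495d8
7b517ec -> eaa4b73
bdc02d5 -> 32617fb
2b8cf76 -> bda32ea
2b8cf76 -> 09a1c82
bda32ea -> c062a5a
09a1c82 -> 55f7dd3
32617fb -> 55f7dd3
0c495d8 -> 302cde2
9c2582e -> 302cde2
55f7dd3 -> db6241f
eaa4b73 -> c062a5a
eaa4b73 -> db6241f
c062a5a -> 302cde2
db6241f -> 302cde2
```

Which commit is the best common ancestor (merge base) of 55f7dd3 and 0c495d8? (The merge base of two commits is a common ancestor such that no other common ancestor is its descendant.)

302cde2

Ancestors of 55f7dd3: {302cde2, 55f7dd3, db6241f}.
Ancestors of 0c495d8: {0c495d8, 302cde2}.
Common ancestors: {302cde2}.
The only common ancestor is 302cde2, so it is the merge base.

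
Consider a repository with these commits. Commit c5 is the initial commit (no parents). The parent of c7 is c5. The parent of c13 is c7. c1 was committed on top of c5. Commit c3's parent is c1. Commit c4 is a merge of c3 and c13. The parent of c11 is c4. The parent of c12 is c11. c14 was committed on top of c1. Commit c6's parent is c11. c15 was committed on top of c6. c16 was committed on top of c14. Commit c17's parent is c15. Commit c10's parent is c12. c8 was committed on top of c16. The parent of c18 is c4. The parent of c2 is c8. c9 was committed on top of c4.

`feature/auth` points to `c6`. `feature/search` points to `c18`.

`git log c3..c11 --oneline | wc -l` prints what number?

4

Reachable from c11: {c1, c11, c13, c3, c4, c5, c7}.
Reachable from c3: {c1, c3, c5}.
In c11's history but not c3's: {c11, c13, c4, c7} — 4 commits.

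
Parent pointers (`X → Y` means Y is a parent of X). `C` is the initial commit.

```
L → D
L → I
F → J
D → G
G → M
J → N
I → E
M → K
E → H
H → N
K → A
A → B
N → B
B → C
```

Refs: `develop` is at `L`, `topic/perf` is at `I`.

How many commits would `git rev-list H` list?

4

Walking parent pointers from H: reachable set = {B, C, H, N}.
That is 4 commits.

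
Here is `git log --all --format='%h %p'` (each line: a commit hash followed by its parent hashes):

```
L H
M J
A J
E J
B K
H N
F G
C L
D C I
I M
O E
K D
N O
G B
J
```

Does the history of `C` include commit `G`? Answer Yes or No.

No

Ancestors of C: {C, E, H, J, L, N, O}.
G is not in that set, so it is not an ancestor of C.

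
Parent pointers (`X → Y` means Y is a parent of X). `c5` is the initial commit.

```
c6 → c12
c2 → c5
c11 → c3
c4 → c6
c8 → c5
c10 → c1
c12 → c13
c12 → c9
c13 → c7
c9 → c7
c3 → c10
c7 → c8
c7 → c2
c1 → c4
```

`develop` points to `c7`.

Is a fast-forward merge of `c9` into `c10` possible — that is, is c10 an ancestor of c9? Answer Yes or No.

No

A fast-forward from c10 to c9 is possible iff c10 is an ancestor of c9.
Ancestors of c9: {c2, c5, c7, c8, c9}.
c10 is not among them, so fast-forward is not possible.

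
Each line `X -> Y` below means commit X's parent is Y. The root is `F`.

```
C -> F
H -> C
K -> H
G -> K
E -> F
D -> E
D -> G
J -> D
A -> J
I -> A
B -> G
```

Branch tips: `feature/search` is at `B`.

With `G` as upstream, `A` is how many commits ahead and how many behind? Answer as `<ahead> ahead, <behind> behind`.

Reachable from A: {A, C, D, E, F, G, H, J, K}.
Reachable from G: {C, F, G, H, K}.
Only in A's history (ahead): {A, D, E, J} — 4.
Only in G's history (behind): {} — 0.

4 ahead, 0 behind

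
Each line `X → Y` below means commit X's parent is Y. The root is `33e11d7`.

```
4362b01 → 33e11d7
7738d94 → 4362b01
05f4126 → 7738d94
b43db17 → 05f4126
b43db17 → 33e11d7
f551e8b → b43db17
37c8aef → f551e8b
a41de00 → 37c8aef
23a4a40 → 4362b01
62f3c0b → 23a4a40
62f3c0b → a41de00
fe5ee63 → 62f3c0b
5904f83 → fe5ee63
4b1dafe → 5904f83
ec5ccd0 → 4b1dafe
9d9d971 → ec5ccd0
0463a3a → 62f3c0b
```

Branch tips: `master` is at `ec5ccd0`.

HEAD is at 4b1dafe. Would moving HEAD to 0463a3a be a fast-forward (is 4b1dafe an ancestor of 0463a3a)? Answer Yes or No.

No

A fast-forward from 4b1dafe to 0463a3a is possible iff 4b1dafe is an ancestor of 0463a3a.
Ancestors of 0463a3a: {0463a3a, 05f4126, 23a4a40, 33e11d7, 37c8aef, 4362b01, 62f3c0b, 7738d94, a41de00, b43db17, f551e8b}.
4b1dafe is not among them, so fast-forward is not possible.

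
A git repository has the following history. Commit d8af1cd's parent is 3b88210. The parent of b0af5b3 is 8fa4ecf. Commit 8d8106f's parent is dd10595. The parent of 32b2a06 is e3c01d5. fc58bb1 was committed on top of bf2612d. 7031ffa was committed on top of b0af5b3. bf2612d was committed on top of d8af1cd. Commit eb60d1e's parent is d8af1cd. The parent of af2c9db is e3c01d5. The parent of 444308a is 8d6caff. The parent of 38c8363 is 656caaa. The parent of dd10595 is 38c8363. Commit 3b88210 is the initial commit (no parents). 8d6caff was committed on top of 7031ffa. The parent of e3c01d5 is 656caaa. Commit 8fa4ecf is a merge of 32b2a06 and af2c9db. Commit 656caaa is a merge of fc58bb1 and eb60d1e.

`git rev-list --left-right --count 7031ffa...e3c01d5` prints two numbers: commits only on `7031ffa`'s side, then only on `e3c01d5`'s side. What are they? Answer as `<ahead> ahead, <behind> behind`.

Reachable from 7031ffa: {32b2a06, 3b88210, 656caaa, 7031ffa, 8fa4ecf, af2c9db, b0af5b3, bf2612d, d8af1cd, e3c01d5, eb60d1e, fc58bb1}.
Reachable from e3c01d5: {3b88210, 656caaa, bf2612d, d8af1cd, e3c01d5, eb60d1e, fc58bb1}.
Only in 7031ffa's history (ahead): {32b2a06, 7031ffa, 8fa4ecf, af2c9db, b0af5b3} — 5.
Only in e3c01d5's history (behind): {} — 0.

5 ahead, 0 behind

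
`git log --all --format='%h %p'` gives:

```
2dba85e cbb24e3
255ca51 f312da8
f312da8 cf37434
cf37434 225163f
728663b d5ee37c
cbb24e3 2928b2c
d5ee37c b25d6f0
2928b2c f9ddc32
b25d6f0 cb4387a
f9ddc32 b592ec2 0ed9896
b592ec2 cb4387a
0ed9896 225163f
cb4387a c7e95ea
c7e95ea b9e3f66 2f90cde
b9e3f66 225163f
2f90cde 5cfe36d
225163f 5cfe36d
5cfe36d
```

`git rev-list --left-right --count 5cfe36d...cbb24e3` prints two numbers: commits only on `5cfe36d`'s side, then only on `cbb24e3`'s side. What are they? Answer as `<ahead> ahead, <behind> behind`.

0 ahead, 10 behind

Reachable from 5cfe36d: {5cfe36d}.
Reachable from cbb24e3: {0ed9896, 225163f, 2928b2c, 2f90cde, 5cfe36d, b592ec2, b9e3f66, c7e95ea, cb4387a, cbb24e3, f9ddc32}.
Only in 5cfe36d's history (ahead): {} — 0.
Only in cbb24e3's history (behind): {0ed9896, 225163f, 2928b2c, 2f90cde, b592ec2, b9e3f66, c7e95ea, cb4387a, cbb24e3, f9ddc32} — 10.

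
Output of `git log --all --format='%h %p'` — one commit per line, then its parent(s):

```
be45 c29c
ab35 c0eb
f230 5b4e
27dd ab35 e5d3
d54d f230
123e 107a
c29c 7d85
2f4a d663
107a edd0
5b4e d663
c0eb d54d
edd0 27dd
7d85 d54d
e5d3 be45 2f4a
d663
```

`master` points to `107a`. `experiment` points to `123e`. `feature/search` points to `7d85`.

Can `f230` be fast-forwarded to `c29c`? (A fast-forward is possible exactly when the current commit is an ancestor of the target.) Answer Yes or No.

Yes

A fast-forward from f230 to c29c is possible iff f230 is an ancestor of c29c.
Ancestors of c29c: {5b4e, 7d85, c29c, d54d, d663, f230}.
f230 is among them, so fast-forward is possible.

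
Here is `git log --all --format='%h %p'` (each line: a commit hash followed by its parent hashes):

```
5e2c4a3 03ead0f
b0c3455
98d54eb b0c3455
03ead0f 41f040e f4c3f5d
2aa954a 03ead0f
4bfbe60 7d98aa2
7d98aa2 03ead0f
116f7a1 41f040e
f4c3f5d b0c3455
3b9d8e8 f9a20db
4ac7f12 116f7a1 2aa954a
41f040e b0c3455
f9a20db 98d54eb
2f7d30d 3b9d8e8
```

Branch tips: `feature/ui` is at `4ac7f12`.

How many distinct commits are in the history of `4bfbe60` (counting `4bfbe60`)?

Walking parent pointers from 4bfbe60: reachable set = {03ead0f, 41f040e, 4bfbe60, 7d98aa2, b0c3455, f4c3f5d}.
That is 6 commits.

6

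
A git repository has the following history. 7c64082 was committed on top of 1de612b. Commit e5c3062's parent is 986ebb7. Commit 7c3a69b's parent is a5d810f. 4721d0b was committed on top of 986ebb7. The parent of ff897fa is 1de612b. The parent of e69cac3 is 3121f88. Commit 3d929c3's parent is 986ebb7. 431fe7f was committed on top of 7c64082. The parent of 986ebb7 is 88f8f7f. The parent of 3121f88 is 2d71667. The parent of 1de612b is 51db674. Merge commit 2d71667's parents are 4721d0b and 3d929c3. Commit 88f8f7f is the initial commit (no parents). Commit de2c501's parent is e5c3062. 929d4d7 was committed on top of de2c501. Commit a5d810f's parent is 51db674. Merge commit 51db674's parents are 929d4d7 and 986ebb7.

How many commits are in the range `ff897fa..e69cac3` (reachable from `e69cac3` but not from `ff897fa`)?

Reachable from e69cac3: {2d71667, 3121f88, 3d929c3, 4721d0b, 88f8f7f, 986ebb7, e69cac3}.
Reachable from ff897fa: {1de612b, 51db674, 88f8f7f, 929d4d7, 986ebb7, de2c501, e5c3062, ff897fa}.
In e69cac3's history but not ff897fa's: {2d71667, 3121f88, 3d929c3, 4721d0b, e69cac3} — 5 commits.

5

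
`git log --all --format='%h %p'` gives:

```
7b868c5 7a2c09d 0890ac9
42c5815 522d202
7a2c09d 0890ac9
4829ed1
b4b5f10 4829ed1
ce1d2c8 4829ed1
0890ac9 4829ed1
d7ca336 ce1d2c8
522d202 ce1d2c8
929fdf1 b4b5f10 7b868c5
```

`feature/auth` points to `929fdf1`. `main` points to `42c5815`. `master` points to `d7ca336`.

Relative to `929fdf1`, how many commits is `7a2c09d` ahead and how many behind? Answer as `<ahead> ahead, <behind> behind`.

Reachable from 7a2c09d: {0890ac9, 4829ed1, 7a2c09d}.
Reachable from 929fdf1: {0890ac9, 4829ed1, 7a2c09d, 7b868c5, 929fdf1, b4b5f10}.
Only in 7a2c09d's history (ahead): {} — 0.
Only in 929fdf1's history (behind): {7b868c5, 929fdf1, b4b5f10} — 3.

0 ahead, 3 behind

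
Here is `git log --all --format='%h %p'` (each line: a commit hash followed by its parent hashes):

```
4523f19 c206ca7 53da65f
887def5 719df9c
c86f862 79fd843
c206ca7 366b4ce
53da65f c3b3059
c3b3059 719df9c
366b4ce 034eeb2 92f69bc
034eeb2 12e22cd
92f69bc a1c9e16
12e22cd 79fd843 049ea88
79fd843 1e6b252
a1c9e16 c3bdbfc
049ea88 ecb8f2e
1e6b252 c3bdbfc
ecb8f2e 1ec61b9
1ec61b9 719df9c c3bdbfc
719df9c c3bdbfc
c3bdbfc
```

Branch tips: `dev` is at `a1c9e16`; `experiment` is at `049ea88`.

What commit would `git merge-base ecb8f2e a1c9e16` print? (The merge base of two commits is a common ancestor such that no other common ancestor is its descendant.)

c3bdbfc

Ancestors of ecb8f2e: {1ec61b9, 719df9c, c3bdbfc, ecb8f2e}.
Ancestors of a1c9e16: {a1c9e16, c3bdbfc}.
Common ancestors: {c3bdbfc}.
The only common ancestor is c3bdbfc, so it is the merge base.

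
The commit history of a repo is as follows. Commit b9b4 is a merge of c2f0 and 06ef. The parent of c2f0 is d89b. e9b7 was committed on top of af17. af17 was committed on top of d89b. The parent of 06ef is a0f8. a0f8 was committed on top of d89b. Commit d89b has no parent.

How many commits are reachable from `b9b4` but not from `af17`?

4

Reachable from b9b4: {06ef, a0f8, b9b4, c2f0, d89b}.
Reachable from af17: {af17, d89b}.
In b9b4's history but not af17's: {06ef, a0f8, b9b4, c2f0} — 4 commits.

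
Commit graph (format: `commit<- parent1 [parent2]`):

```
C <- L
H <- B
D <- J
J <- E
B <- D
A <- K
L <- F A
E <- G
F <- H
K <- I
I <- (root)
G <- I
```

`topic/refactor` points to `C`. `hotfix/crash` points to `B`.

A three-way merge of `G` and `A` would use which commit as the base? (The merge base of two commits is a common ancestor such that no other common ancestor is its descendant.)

Ancestors of G: {G, I}.
Ancestors of A: {A, I, K}.
Common ancestors: {I}.
The only common ancestor is I, so it is the merge base.

I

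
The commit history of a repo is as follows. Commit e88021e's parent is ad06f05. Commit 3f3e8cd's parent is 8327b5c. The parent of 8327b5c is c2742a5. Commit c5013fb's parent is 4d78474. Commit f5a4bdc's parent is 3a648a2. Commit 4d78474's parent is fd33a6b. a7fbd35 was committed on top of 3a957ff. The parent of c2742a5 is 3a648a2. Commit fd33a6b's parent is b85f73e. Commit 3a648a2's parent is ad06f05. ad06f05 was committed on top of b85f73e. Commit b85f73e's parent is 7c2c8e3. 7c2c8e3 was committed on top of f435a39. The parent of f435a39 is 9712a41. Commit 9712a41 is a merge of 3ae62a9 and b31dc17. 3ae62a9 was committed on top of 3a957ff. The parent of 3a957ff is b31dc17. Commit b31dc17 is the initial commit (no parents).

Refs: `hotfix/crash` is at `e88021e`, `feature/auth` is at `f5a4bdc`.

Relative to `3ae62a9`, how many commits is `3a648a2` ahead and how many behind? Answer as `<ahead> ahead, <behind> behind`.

6 ahead, 0 behind

Reachable from 3a648a2: {3a648a2, 3a957ff, 3ae62a9, 7c2c8e3, 9712a41, ad06f05, b31dc17, b85f73e, f435a39}.
Reachable from 3ae62a9: {3a957ff, 3ae62a9, b31dc17}.
Only in 3a648a2's history (ahead): {3a648a2, 7c2c8e3, 9712a41, ad06f05, b85f73e, f435a39} — 6.
Only in 3ae62a9's history (behind): {} — 0.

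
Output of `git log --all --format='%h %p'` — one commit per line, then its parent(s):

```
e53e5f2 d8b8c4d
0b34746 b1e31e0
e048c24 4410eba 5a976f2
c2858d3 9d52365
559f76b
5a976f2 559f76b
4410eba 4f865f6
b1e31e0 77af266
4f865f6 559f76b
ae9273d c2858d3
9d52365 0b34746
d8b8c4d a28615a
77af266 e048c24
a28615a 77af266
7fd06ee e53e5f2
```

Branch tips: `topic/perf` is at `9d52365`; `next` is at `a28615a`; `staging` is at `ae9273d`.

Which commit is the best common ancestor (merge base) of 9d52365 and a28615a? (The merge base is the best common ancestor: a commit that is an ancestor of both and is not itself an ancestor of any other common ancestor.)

77af266

Ancestors of 9d52365: {0b34746, 4410eba, 4f865f6, 559f76b, 5a976f2, 77af266, 9d52365, b1e31e0, e048c24}.
Ancestors of a28615a: {4410eba, 4f865f6, 559f76b, 5a976f2, 77af266, a28615a, e048c24}.
Common ancestors: {4410eba, 4f865f6, 559f76b, 5a976f2, 77af266, e048c24}.
Among these, 77af266 is not an ancestor of any other common ancestor — it is the merge base.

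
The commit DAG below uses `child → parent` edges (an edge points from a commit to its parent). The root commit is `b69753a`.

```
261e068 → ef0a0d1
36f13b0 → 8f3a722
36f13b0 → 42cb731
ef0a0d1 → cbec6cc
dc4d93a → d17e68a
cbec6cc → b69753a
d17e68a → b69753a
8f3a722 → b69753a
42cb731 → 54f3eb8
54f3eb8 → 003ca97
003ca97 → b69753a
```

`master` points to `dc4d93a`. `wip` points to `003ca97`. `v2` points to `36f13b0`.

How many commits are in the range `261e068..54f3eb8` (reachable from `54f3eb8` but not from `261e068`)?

2

Reachable from 54f3eb8: {003ca97, 54f3eb8, b69753a}.
Reachable from 261e068: {261e068, b69753a, cbec6cc, ef0a0d1}.
In 54f3eb8's history but not 261e068's: {003ca97, 54f3eb8} — 2 commits.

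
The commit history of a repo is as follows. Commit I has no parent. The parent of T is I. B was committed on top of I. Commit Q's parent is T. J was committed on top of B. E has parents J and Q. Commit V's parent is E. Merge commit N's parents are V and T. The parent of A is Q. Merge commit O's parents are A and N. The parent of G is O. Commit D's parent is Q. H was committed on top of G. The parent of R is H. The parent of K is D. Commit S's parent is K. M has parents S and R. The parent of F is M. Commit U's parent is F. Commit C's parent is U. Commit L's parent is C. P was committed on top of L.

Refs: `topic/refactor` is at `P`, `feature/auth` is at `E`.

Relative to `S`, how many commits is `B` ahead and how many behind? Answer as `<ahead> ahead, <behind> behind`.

1 ahead, 5 behind

Reachable from B: {B, I}.
Reachable from S: {D, I, K, Q, S, T}.
Only in B's history (ahead): {B} — 1.
Only in S's history (behind): {D, K, Q, S, T} — 5.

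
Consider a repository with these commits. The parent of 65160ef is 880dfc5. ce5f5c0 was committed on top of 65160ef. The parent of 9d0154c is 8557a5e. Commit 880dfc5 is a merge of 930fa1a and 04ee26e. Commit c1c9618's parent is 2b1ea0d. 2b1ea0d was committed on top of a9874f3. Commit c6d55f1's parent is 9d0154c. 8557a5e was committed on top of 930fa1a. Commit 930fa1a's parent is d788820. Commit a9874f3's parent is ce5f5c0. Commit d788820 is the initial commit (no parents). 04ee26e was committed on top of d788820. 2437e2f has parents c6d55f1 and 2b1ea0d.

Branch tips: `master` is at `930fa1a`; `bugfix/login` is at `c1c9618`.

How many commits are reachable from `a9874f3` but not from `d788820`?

Reachable from a9874f3: {04ee26e, 65160ef, 880dfc5, 930fa1a, a9874f3, ce5f5c0, d788820}.
Reachable from d788820: {d788820}.
In a9874f3's history but not d788820's: {04ee26e, 65160ef, 880dfc5, 930fa1a, a9874f3, ce5f5c0} — 6 commits.

6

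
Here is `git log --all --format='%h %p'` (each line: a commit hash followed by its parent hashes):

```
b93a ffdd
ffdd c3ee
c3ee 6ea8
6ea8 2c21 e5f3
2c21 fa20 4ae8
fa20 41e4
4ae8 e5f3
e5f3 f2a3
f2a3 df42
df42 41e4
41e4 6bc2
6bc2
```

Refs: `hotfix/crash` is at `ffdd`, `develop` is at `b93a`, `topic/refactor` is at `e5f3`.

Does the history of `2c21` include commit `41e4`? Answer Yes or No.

Ancestors of 2c21 (commits reachable by following parents): {2c21, 41e4, 4ae8, 6bc2, df42, e5f3, f2a3, fa20}.
41e4 is in that set, so it is an ancestor of 2c21.

Yes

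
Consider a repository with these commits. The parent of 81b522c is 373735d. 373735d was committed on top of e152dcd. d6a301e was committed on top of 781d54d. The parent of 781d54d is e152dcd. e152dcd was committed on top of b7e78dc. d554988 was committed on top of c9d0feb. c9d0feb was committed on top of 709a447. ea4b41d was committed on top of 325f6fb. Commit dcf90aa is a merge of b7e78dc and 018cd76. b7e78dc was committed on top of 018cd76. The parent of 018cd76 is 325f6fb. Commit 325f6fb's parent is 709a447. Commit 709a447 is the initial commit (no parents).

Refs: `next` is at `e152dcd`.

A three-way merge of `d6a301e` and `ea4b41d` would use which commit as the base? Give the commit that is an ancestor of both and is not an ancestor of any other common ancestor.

Ancestors of d6a301e: {018cd76, 325f6fb, 709a447, 781d54d, b7e78dc, d6a301e, e152dcd}.
Ancestors of ea4b41d: {325f6fb, 709a447, ea4b41d}.
Common ancestors: {325f6fb, 709a447}.
Among these, 325f6fb is not an ancestor of any other common ancestor — it is the merge base.

325f6fb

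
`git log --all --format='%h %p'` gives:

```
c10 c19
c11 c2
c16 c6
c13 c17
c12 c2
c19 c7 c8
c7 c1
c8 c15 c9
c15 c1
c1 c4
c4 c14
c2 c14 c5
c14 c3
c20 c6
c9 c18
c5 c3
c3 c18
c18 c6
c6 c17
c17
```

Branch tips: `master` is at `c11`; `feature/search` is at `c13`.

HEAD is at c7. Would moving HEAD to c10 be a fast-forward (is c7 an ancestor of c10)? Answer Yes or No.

Yes

A fast-forward from c7 to c10 is possible iff c7 is an ancestor of c10.
Ancestors of c10: {c1, c10, c14, c15, c17, c18, c19, c3, c4, c6, c7, c8, c9}.
c7 is among them, so fast-forward is possible.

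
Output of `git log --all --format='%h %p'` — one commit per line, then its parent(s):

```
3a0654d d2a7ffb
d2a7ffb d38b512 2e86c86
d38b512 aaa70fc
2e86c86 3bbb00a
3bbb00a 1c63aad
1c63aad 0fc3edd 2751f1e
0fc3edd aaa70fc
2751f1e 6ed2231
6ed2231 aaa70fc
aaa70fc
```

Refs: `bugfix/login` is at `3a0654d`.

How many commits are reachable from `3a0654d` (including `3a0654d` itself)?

Walking parent pointers from 3a0654d: reachable set = {0fc3edd, 1c63aad, 2751f1e, 2e86c86, 3a0654d, 3bbb00a, 6ed2231, aaa70fc, d2a7ffb, d38b512}.
That is 10 commits.

10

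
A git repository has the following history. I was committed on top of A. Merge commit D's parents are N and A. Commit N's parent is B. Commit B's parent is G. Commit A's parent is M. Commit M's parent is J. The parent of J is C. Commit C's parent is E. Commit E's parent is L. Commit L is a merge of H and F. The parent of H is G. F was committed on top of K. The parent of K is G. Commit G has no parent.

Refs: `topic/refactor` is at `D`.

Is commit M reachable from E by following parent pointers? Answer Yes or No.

Ancestors of E: {E, F, G, H, K, L}.
M is not in that set, so it is not an ancestor of E.

No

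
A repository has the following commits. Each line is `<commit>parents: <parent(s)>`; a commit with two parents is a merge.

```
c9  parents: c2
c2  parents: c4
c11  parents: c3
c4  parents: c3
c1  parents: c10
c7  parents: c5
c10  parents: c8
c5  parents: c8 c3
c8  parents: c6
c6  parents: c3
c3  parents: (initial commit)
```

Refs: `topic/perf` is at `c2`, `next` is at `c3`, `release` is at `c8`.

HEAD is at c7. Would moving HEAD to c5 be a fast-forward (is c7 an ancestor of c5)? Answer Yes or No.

A fast-forward from c7 to c5 is possible iff c7 is an ancestor of c5.
Ancestors of c5: {c3, c5, c6, c8}.
c7 is not among them, so fast-forward is not possible.

No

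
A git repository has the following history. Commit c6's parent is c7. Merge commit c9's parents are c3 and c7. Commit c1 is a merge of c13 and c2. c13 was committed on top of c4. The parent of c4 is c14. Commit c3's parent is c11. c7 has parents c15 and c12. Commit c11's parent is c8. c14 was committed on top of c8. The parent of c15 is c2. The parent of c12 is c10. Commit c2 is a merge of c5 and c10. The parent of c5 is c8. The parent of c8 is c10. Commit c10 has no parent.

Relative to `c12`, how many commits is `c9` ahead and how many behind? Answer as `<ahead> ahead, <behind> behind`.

Reachable from c9: {c10, c11, c12, c15, c2, c3, c5, c7, c8, c9}.
Reachable from c12: {c10, c12}.
Only in c9's history (ahead): {c11, c15, c2, c3, c5, c7, c8, c9} — 8.
Only in c12's history (behind): {} — 0.

8 ahead, 0 behind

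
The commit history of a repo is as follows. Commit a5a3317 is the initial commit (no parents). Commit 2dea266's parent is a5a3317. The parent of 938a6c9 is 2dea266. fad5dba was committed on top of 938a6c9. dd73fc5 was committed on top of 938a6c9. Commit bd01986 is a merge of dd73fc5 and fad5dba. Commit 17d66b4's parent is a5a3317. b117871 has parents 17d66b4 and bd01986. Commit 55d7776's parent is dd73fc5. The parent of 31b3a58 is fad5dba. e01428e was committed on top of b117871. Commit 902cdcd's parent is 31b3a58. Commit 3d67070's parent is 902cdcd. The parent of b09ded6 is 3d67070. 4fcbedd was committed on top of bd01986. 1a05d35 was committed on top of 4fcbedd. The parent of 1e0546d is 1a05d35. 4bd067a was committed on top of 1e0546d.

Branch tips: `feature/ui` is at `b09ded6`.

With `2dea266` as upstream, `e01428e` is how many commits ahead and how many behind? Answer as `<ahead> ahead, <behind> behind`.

7 ahead, 0 behind

Reachable from e01428e: {17d66b4, 2dea266, 938a6c9, a5a3317, b117871, bd01986, dd73fc5, e01428e, fad5dba}.
Reachable from 2dea266: {2dea266, a5a3317}.
Only in e01428e's history (ahead): {17d66b4, 938a6c9, b117871, bd01986, dd73fc5, e01428e, fad5dba} — 7.
Only in 2dea266's history (behind): {} — 0.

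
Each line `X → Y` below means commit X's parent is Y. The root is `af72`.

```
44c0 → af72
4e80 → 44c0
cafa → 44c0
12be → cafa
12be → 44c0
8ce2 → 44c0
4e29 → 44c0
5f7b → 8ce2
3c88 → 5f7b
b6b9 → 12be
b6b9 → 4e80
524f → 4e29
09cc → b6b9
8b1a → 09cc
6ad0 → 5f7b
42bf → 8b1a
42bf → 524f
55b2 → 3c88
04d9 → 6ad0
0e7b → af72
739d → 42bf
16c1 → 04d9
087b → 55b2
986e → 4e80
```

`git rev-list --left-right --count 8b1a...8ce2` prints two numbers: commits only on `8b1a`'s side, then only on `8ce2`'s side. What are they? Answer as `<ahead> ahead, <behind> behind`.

6 ahead, 1 behind

Reachable from 8b1a: {09cc, 12be, 44c0, 4e80, 8b1a, af72, b6b9, cafa}.
Reachable from 8ce2: {44c0, 8ce2, af72}.
Only in 8b1a's history (ahead): {09cc, 12be, 4e80, 8b1a, b6b9, cafa} — 6.
Only in 8ce2's history (behind): {8ce2} — 1.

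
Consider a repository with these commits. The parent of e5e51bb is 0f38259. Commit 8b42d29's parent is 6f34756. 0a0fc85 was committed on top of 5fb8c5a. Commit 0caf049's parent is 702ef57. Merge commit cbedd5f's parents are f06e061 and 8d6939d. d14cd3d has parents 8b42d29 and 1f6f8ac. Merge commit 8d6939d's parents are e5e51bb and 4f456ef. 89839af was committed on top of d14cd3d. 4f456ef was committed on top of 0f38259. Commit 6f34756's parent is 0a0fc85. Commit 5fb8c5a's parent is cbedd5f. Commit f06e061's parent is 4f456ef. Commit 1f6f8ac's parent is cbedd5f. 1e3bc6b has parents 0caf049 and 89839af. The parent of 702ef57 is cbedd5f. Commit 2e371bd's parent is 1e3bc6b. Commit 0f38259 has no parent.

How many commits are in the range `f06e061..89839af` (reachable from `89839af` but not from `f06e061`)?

10

Reachable from 89839af: {0a0fc85, 0f38259, 1f6f8ac, 4f456ef, 5fb8c5a, 6f34756, 89839af, 8b42d29, 8d6939d, cbedd5f, d14cd3d, e5e51bb, f06e061}.
Reachable from f06e061: {0f38259, 4f456ef, f06e061}.
In 89839af's history but not f06e061's: {0a0fc85, 1f6f8ac, 5fb8c5a, 6f34756, 89839af, 8b42d29, 8d6939d, cbedd5f, d14cd3d, e5e51bb} — 10 commits.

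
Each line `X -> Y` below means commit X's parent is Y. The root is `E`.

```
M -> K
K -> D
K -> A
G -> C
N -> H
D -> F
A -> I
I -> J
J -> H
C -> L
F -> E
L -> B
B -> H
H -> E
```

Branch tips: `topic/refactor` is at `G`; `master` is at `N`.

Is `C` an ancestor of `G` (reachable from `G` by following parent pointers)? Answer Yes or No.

Yes

Ancestors of G (commits reachable by following parents): {B, C, E, G, H, L}.
C is in that set, so it is an ancestor of G.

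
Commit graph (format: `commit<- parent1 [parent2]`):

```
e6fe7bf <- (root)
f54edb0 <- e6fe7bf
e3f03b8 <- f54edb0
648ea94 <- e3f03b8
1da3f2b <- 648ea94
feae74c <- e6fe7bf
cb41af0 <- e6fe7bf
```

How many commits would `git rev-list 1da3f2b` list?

5

Walking parent pointers from 1da3f2b: reachable set = {1da3f2b, 648ea94, e3f03b8, e6fe7bf, f54edb0}.
That is 5 commits.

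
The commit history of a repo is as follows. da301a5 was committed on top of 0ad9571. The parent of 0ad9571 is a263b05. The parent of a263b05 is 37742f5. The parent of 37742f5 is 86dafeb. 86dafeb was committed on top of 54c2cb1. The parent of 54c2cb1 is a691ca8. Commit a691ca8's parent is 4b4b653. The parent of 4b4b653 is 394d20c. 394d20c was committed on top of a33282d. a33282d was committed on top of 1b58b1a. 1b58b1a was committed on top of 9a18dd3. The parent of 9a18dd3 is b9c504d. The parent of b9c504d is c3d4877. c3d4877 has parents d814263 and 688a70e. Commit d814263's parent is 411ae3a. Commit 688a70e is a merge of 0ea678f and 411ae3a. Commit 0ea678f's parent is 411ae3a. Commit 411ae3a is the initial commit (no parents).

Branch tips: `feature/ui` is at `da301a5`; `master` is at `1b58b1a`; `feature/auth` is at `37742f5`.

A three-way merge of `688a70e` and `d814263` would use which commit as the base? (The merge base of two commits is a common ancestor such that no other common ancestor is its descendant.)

411ae3a

Ancestors of 688a70e: {0ea678f, 411ae3a, 688a70e}.
Ancestors of d814263: {411ae3a, d814263}.
Common ancestors: {411ae3a}.
The only common ancestor is 411ae3a, so it is the merge base.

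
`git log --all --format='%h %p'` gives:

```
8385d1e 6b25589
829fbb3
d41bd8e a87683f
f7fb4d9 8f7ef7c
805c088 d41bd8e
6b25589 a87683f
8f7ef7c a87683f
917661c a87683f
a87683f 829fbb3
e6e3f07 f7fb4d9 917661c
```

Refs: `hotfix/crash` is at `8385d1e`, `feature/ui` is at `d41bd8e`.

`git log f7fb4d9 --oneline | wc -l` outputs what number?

Walking parent pointers from f7fb4d9: reachable set = {829fbb3, 8f7ef7c, a87683f, f7fb4d9}.
That is 4 commits.

4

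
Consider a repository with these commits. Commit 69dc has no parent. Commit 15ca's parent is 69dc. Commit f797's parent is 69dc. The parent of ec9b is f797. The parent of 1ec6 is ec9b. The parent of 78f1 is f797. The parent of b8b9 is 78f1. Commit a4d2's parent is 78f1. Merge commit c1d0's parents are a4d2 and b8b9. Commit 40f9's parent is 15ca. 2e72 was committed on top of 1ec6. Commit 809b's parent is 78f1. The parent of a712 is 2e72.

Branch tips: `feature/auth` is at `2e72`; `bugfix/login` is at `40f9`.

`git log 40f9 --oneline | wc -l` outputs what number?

3

Walking parent pointers from 40f9: reachable set = {15ca, 40f9, 69dc}.
That is 3 commits.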